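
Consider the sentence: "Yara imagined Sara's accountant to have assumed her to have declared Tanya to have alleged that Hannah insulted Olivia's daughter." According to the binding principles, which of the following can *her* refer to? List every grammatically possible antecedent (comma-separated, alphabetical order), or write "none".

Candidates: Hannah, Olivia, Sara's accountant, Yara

Yara

*her* is a pronoun; Principle B requires it to be free in its binding domain — the clause headed by 'assumed'.
— Hannah: subject of the clause headed by 'insulted'; is c-commanded by the pronoun; coreference would bind this R-expression — blocked (Principle C).
— Olivia: possessor inside the object DP of the clause headed by 'insulted'; is c-commanded by the pronoun; coreference would bind this R-expression — blocked (Principle C).
— Sara's accountant: subject of the clause headed by 'assumed'; c-commands the pronoun within its binding domain — blocked (Principle B).
— Yara: subject of the matrix clause; c-commands the pronoun but lies outside its binding domain — allowed.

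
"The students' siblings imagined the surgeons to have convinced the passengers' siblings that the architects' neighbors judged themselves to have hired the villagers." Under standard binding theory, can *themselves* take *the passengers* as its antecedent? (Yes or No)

No

*themselves* is a reflexive; Principle A requires it to be bound within its binding domain — the clause headed by 'judged'.
— the passengers: possessor inside the object DP of the clause headed by 'convinced'; does not c-command the reflexive — cannot bind it (Principle A).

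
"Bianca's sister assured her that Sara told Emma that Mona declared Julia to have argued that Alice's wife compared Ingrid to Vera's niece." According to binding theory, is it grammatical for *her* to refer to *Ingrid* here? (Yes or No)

No

*Ingrid* is an R-expression; Principle C requires it to be free (not bound by any c-commanding expression).
— her: object of the matrix clause; the pronoun c-commands the R-expression — coreference blocked (Principle C).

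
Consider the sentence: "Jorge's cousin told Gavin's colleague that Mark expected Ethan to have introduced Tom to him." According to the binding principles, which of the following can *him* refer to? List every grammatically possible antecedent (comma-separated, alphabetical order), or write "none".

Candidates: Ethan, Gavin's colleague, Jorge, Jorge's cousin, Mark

*him* is a pronoun; Principle B requires it to be free in its binding domain — the clause headed by 'introduced'.
— Ethan: subject of the clause headed by 'introduced'; c-commands the pronoun within its binding domain — blocked (Principle B).
— Gavin's colleague: object of the matrix clause; c-commands the pronoun but lies outside its binding domain — allowed.
— Jorge: possessor inside the subject DP of the matrix clause; does not c-command the pronoun — Principle B does not apply; allowed.
— Jorge's cousin: subject of the matrix clause; c-commands the pronoun but lies outside its binding domain — allowed.
— Mark: subject of the clause headed by 'expected'; c-commands the pronoun but lies outside its binding domain — allowed.

Gavin's colleague, Jorge, Jorge's cousin, Mark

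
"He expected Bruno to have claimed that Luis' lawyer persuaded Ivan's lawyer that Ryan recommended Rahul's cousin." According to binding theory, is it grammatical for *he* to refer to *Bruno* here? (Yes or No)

No

*Bruno* is an R-expression; Principle C requires it to be free (not bound by any c-commanding expression).
— he: subject of the matrix clause; the pronoun c-commands the R-expression — coreference blocked (Principle C).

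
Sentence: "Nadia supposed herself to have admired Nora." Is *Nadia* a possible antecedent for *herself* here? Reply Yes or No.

Yes

*herself* is a reflexive; Principle A requires it to be bound within its binding domain — the matrix clause.
— Nadia: subject of the matrix clause; c-commands the reflexive within its binding domain — allowed (Principle A).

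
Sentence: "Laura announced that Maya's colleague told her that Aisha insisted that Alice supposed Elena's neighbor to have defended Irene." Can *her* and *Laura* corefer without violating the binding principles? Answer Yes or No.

*Laura* is an R-expression; Principle C requires it to be free (not bound by any c-commanding expression).
— her: object of the clause headed by 'told'; the pronoun does not c-command the R-expression — coreference allowed.

Yes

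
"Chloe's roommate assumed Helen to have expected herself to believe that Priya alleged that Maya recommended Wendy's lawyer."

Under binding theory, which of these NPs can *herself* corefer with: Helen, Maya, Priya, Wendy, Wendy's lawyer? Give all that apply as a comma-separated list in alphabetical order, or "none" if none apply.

*herself* is a reflexive; Principle A requires it to be bound within its binding domain — the clause headed by 'expected'.
— Helen: subject of the clause headed by 'expected'; c-commands the reflexive within its binding domain — allowed (Principle A).
— Maya: subject of the clause headed by 'recommended'; does not c-command the reflexive — cannot bind it (Principle A).
— Priya: subject of the clause headed by 'alleged'; does not c-command the reflexive — cannot bind it (Principle A).
— Wendy: possessor inside the object DP of the clause headed by 'recommended'; does not c-command the reflexive — cannot bind it (Principle A).
— Wendy's lawyer: object of the clause headed by 'recommended'; does not c-command the reflexive — cannot bind it (Principle A).

Helen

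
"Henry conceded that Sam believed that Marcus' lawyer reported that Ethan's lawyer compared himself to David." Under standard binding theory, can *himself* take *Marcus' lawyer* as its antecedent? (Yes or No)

No

*himself* is a reflexive; Principle A requires it to be bound within its binding domain — the clause headed by 'compared'.
— Marcus' lawyer: subject of the clause headed by 'reported'; c-commands the reflexive but lies outside its binding domain — cannot bind it (Principle A).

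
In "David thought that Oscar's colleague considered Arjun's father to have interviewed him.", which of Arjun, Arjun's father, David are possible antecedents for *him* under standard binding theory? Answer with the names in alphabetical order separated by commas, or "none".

*him* is a pronoun; Principle B requires it to be free in its binding domain — the clause headed by 'interviewed'.
— Arjun: possessor inside the subject DP of the clause headed by 'interviewed'; does not c-command the pronoun — Principle B does not apply; allowed.
— Arjun's father: subject of the clause headed by 'interviewed'; c-commands the pronoun within its binding domain — blocked (Principle B).
— David: subject of the matrix clause; c-commands the pronoun but lies outside its binding domain — allowed.

Arjun, David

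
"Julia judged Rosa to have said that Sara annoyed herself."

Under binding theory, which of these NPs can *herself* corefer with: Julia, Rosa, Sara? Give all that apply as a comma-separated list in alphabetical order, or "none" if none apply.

*herself* is a reflexive; Principle A requires it to be bound within its binding domain — the clause headed by 'annoyed'.
— Julia: subject of the matrix clause; c-commands the reflexive but lies outside its binding domain — cannot bind it (Principle A).
— Rosa: subject of the clause headed by 'said'; c-commands the reflexive but lies outside its binding domain — cannot bind it (Principle A).
— Sara: subject of the clause headed by 'annoyed'; c-commands the reflexive within its binding domain — allowed (Principle A).

Sara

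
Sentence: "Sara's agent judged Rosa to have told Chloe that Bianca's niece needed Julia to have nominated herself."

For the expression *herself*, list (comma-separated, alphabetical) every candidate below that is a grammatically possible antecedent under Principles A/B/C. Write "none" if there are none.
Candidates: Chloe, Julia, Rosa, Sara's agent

*herself* is a reflexive; Principle A requires it to be bound within its binding domain — the clause headed by 'nominated'.
— Chloe: object of the clause headed by 'told'; c-commands the reflexive but lies outside its binding domain — cannot bind it (Principle A).
— Julia: subject of the clause headed by 'nominated'; c-commands the reflexive within its binding domain — allowed (Principle A).
— Rosa: subject of the clause headed by 'told'; c-commands the reflexive but lies outside its binding domain — cannot bind it (Principle A).
— Sara's agent: subject of the matrix clause; c-commands the reflexive but lies outside its binding domain — cannot bind it (Principle A).

Julia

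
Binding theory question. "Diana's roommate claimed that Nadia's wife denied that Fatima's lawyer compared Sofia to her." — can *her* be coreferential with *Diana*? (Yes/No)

Yes

*her* is a pronoun; Principle B requires it to be free in its binding domain — the clause headed by 'compared'.
— Diana: possessor inside the subject DP of the matrix clause; does not c-command the pronoun — Principle B does not apply; allowed.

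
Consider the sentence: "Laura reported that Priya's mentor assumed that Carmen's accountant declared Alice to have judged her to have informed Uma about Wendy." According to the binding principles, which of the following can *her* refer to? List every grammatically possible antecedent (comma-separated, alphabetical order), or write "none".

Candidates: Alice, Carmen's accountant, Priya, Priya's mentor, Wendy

*her* is a pronoun; Principle B requires it to be free in its binding domain — the clause headed by 'judged'.
— Alice: subject of the clause headed by 'judged'; c-commands the pronoun within its binding domain — blocked (Principle B).
— Carmen's accountant: subject of the clause headed by 'declared'; c-commands the pronoun but lies outside its binding domain — allowed.
— Priya: possessor inside the subject DP of the clause headed by 'assumed'; does not c-command the pronoun — Principle B does not apply; allowed.
— Priya's mentor: subject of the clause headed by 'assumed'; c-commands the pronoun but lies outside its binding domain — allowed.
— Wendy: second object of the clause headed by 'informed'; is c-commanded by the pronoun; coreference would bind this R-expression — blocked (Principle C).

Carmen's accountant, Priya, Priya's mentor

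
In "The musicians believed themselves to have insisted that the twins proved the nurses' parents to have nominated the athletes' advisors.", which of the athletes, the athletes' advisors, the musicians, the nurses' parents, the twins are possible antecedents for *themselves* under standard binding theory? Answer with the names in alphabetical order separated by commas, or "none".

the musicians

*themselves* is a reflexive; Principle A requires it to be bound within its binding domain — the matrix clause.
— the athletes: possessor inside the object DP of the clause headed by 'nominated'; does not c-command the reflexive — cannot bind it (Principle A).
— the athletes' advisors: object of the clause headed by 'nominated'; does not c-command the reflexive — cannot bind it (Principle A).
— the musicians: subject of the matrix clause; c-commands the reflexive within its binding domain — allowed (Principle A).
— the nurses' parents: subject of the clause headed by 'nominated'; does not c-command the reflexive — cannot bind it (Principle A).
— the twins: subject of the clause headed by 'proved'; does not c-command the reflexive — cannot bind it (Principle A).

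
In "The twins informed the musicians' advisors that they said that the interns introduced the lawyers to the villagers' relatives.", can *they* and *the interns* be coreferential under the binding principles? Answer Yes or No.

*the interns* is an R-expression; Principle C requires it to be free (not bound by any c-commanding expression).
— they: subject of the clause headed by 'said'; the pronoun c-commands the R-expression — coreference blocked (Principle C).

No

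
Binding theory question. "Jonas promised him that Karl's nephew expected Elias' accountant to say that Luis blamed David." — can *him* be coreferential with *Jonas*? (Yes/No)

No

*him* is a pronoun; Principle B requires it to be free in its binding domain — the matrix clause.
— Jonas: subject of the matrix clause; c-commands the pronoun within its binding domain — blocked (Principle B).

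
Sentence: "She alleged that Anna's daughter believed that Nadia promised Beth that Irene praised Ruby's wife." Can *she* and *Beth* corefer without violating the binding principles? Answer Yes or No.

*Beth* is an R-expression; Principle C requires it to be free (not bound by any c-commanding expression).
— she: subject of the matrix clause; the pronoun c-commands the R-expression — coreference blocked (Principle C).

No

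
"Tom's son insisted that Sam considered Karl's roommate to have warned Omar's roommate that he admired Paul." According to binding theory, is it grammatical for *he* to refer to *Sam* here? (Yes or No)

*Sam* is an R-expression; Principle C requires it to be free (not bound by any c-commanding expression).
— he: subject of the clause headed by 'admired'; the pronoun does not c-command the R-expression — coreference allowed.

Yes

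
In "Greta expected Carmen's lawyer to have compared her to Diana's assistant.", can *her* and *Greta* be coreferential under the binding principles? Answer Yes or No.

*Greta* is an R-expression; Principle C requires it to be free (not bound by any c-commanding expression).
— her: object of the clause headed by 'compared'; the pronoun does not c-command the R-expression — coreference allowed.

Yes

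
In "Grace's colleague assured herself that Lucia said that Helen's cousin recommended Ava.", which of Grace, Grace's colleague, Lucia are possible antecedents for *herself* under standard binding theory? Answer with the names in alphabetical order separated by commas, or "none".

*herself* is a reflexive; Principle A requires it to be bound within its binding domain — the matrix clause.
— Grace: possessor inside the subject DP of the matrix clause; does not c-command the reflexive — cannot bind it (Principle A).
— Grace's colleague: subject of the matrix clause; c-commands the reflexive within its binding domain — allowed (Principle A).
— Lucia: subject of the clause headed by 'said'; does not c-command the reflexive — cannot bind it (Principle A).

Grace's colleague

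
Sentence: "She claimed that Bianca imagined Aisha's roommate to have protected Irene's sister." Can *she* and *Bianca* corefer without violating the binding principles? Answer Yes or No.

No

*Bianca* is an R-expression; Principle C requires it to be free (not bound by any c-commanding expression).
— she: subject of the matrix clause; the pronoun c-commands the R-expression — coreference blocked (Principle C).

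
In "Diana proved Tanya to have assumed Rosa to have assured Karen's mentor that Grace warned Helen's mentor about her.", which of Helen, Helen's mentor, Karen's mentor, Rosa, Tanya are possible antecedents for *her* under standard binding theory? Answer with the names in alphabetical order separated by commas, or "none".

*her* is a pronoun; Principle B requires it to be free in its binding domain — the clause headed by 'warned'.
— Helen: possessor inside the object DP of the clause headed by 'warned'; does not c-command the pronoun — Principle B does not apply; allowed.
— Helen's mentor: object of the clause headed by 'warned'; c-commands the pronoun within its binding domain — blocked (Principle B).
— Karen's mentor: object of the clause headed by 'assured'; c-commands the pronoun but lies outside its binding domain — allowed.
— Rosa: subject of the clause headed by 'assured'; c-commands the pronoun but lies outside its binding domain — allowed.
— Tanya: subject of the clause headed by 'assumed'; c-commands the pronoun but lies outside its binding domain — allowed.

Helen, Karen's mentor, Rosa, Tanya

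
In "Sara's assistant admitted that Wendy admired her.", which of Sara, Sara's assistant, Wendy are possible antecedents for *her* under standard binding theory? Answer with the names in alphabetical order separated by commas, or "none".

Sara, Sara's assistant

*her* is a pronoun; Principle B requires it to be free in its binding domain — the clause headed by 'admired'.
— Sara: possessor inside the subject DP of the matrix clause; does not c-command the pronoun — Principle B does not apply; allowed.
— Sara's assistant: subject of the matrix clause; c-commands the pronoun but lies outside its binding domain — allowed.
— Wendy: subject of the clause headed by 'admired'; c-commands the pronoun within its binding domain — blocked (Principle B).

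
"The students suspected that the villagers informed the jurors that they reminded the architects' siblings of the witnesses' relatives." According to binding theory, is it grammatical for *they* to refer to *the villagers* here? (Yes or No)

*the villagers* is an R-expression; Principle C requires it to be free (not bound by any c-commanding expression).
— they: subject of the clause headed by 'reminded'; the pronoun does not c-command the R-expression — coreference allowed.

Yes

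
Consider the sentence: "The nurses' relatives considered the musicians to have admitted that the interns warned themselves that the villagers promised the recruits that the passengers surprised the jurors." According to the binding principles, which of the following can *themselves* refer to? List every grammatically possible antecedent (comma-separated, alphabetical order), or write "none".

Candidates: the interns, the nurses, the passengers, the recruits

the interns

*themselves* is a reflexive; Principle A requires it to be bound within its binding domain — the clause headed by 'warned'.
— the interns: subject of the clause headed by 'warned'; c-commands the reflexive within its binding domain — allowed (Principle A).
— the nurses: possessor inside the subject DP of the matrix clause; does not c-command the reflexive — cannot bind it (Principle A).
— the passengers: subject of the clause headed by 'surprised'; does not c-command the reflexive — cannot bind it (Principle A).
— the recruits: object of the clause headed by 'promised'; does not c-command the reflexive — cannot bind it (Principle A).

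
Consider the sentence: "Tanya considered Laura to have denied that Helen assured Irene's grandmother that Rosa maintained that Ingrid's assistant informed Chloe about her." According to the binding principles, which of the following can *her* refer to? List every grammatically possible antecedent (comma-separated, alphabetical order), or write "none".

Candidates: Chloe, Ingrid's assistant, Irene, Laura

Irene, Laura

*her* is a pronoun; Principle B requires it to be free in its binding domain — the clause headed by 'informed'.
— Chloe: object of the clause headed by 'informed'; c-commands the pronoun within its binding domain — blocked (Principle B).
— Ingrid's assistant: subject of the clause headed by 'informed'; c-commands the pronoun within its binding domain — blocked (Principle B).
— Irene: possessor inside the object DP of the clause headed by 'assured'; does not c-command the pronoun — Principle B does not apply; allowed.
— Laura: subject of the clause headed by 'denied'; c-commands the pronoun but lies outside its binding domain — allowed.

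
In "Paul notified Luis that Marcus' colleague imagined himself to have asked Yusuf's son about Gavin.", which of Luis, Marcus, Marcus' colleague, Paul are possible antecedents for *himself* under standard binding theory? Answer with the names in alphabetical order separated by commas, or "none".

Marcus' colleague

*himself* is a reflexive; Principle A requires it to be bound within its binding domain — the clause headed by 'imagined'.
— Luis: object of the matrix clause; c-commands the reflexive but lies outside its binding domain — cannot bind it (Principle A).
— Marcus: possessor inside the subject DP of the clause headed by 'imagined'; does not c-command the reflexive — cannot bind it (Principle A).
— Marcus' colleague: subject of the clause headed by 'imagined'; c-commands the reflexive within its binding domain — allowed (Principle A).
— Paul: subject of the matrix clause; c-commands the reflexive but lies outside its binding domain — cannot bind it (Principle A).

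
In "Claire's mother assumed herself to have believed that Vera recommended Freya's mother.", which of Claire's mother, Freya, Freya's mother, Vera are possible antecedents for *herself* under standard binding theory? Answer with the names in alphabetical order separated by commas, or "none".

*herself* is a reflexive; Principle A requires it to be bound within its binding domain — the matrix clause.
— Claire's mother: subject of the matrix clause; c-commands the reflexive within its binding domain — allowed (Principle A).
— Freya: possessor inside the object DP of the clause headed by 'recommended'; does not c-command the reflexive — cannot bind it (Principle A).
— Freya's mother: object of the clause headed by 'recommended'; does not c-command the reflexive — cannot bind it (Principle A).
— Vera: subject of the clause headed by 'recommended'; does not c-command the reflexive — cannot bind it (Principle A).

Claire's mother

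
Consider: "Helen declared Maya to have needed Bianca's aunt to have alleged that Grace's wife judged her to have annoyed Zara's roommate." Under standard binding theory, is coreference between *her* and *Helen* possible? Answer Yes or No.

*Helen* is an R-expression; Principle C requires it to be free (not bound by any c-commanding expression).
— her: subject of the clause headed by 'annoyed'; the pronoun does not c-command the R-expression — coreference allowed.

Yes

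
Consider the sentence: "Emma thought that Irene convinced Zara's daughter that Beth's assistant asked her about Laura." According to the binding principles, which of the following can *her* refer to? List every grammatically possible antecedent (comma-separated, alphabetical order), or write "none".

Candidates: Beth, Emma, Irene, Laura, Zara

*her* is a pronoun; Principle B requires it to be free in its binding domain — the clause headed by 'asked'.
— Beth: possessor inside the subject DP of the clause headed by 'asked'; does not c-command the pronoun — Principle B does not apply; allowed.
— Emma: subject of the matrix clause; c-commands the pronoun but lies outside its binding domain — allowed.
— Irene: subject of the clause headed by 'convinced'; c-commands the pronoun but lies outside its binding domain — allowed.
— Laura: second object of the clause headed by 'asked'; is c-commanded by the pronoun; coreference would bind this R-expression — blocked (Principle C).
— Zara: possessor inside the object DP of the clause headed by 'convinced'; does not c-command the pronoun — Principle B does not apply; allowed.

Beth, Emma, Irene, Zara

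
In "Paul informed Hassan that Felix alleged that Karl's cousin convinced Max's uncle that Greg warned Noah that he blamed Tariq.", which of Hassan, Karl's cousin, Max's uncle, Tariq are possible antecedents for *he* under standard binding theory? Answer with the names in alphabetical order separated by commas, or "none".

Hassan, Karl's cousin, Max's uncle

*he* is a pronoun; Principle B requires it to be free in its binding domain — the clause headed by 'blamed'.
— Hassan: object of the matrix clause; c-commands the pronoun but lies outside its binding domain — allowed.
— Karl's cousin: subject of the clause headed by 'convinced'; c-commands the pronoun but lies outside its binding domain — allowed.
— Max's uncle: object of the clause headed by 'convinced'; c-commands the pronoun but lies outside its binding domain — allowed.
— Tariq: object of the clause headed by 'blamed'; is c-commanded by the pronoun; coreference would bind this R-expression — blocked (Principle C).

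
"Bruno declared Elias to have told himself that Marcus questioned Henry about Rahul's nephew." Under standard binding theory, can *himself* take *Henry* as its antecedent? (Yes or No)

No

*himself* is a reflexive; Principle A requires it to be bound within its binding domain — the clause headed by 'told'.
— Henry: object of the clause headed by 'questioned'; does not c-command the reflexive — cannot bind it (Principle A).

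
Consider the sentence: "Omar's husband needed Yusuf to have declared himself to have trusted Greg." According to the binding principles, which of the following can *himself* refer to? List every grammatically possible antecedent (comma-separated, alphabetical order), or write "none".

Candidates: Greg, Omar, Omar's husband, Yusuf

*himself* is a reflexive; Principle A requires it to be bound within its binding domain — the clause headed by 'declared'.
— Greg: object of the clause headed by 'trusted'; does not c-command the reflexive — cannot bind it (Principle A).
— Omar: possessor inside the subject DP of the matrix clause; does not c-command the reflexive — cannot bind it (Principle A).
— Omar's husband: subject of the matrix clause; c-commands the reflexive but lies outside its binding domain — cannot bind it (Principle A).
— Yusuf: subject of the clause headed by 'declared'; c-commands the reflexive within its binding domain — allowed (Principle A).

Yusuf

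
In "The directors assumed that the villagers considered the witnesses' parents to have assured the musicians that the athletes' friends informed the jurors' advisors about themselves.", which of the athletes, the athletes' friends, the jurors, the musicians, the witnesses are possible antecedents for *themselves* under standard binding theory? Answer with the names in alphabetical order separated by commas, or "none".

the athletes' friends

*themselves* is a reflexive; Principle A requires it to be bound within its binding domain — the clause headed by 'informed'.
— the athletes: possessor inside the subject DP of the clause headed by 'informed'; does not c-command the reflexive — cannot bind it (Principle A).
— the athletes' friends: subject of the clause headed by 'informed'; c-commands the reflexive within its binding domain — allowed (Principle A).
— the jurors: possessor inside the object DP of the clause headed by 'informed'; does not c-command the reflexive — cannot bind it (Principle A).
— the musicians: object of the clause headed by 'assured'; c-commands the reflexive but lies outside its binding domain — cannot bind it (Principle A).
— the witnesses: possessor inside the subject DP of the clause headed by 'assured'; does not c-command the reflexive — cannot bind it (Principle A).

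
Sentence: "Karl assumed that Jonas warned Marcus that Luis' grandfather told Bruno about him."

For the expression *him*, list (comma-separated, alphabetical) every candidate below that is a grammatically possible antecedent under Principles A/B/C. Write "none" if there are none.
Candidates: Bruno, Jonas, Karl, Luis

*him* is a pronoun; Principle B requires it to be free in its binding domain — the clause headed by 'told'.
— Bruno: object of the clause headed by 'told'; c-commands the pronoun within its binding domain — blocked (Principle B).
— Jonas: subject of the clause headed by 'warned'; c-commands the pronoun but lies outside its binding domain — allowed.
— Karl: subject of the matrix clause; c-commands the pronoun but lies outside its binding domain — allowed.
— Luis: possessor inside the subject DP of the clause headed by 'told'; does not c-command the pronoun — Principle B does not apply; allowed.

Jonas, Karl, Luis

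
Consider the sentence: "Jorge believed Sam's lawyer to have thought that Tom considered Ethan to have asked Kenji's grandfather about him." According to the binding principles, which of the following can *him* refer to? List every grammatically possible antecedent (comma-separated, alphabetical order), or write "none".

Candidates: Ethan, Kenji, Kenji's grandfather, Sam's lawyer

*him* is a pronoun; Principle B requires it to be free in its binding domain — the clause headed by 'asked'.
— Ethan: subject of the clause headed by 'asked'; c-commands the pronoun within its binding domain — blocked (Principle B).
— Kenji: possessor inside the object DP of the clause headed by 'asked'; does not c-command the pronoun — Principle B does not apply; allowed.
— Kenji's grandfather: object of the clause headed by 'asked'; c-commands the pronoun within its binding domain — blocked (Principle B).
— Sam's lawyer: subject of the clause headed by 'thought'; c-commands the pronoun but lies outside its binding domain — allowed.

Kenji, Sam's lawyer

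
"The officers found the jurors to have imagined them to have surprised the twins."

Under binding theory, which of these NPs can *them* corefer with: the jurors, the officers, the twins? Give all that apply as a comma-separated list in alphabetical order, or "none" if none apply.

*them* is a pronoun; Principle B requires it to be free in its binding domain — the clause headed by 'imagined'.
— the jurors: subject of the clause headed by 'imagined'; c-commands the pronoun within its binding domain — blocked (Principle B).
— the officers: subject of the matrix clause; c-commands the pronoun but lies outside its binding domain — allowed.
— the twins: object of the clause headed by 'surprised'; is c-commanded by the pronoun; coreference would bind this R-expression — blocked (Principle C).

the officers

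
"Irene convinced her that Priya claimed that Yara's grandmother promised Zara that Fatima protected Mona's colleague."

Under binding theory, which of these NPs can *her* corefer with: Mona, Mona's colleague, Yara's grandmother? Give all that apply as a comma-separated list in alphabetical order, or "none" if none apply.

*her* is a pronoun; Principle B requires it to be free in its binding domain — the matrix clause.
— Mona: possessor inside the object DP of the clause headed by 'protected'; is c-commanded by the pronoun; coreference would bind this R-expression — blocked (Principle C).
— Mona's colleague: object of the clause headed by 'protected'; is c-commanded by the pronoun; coreference would bind this R-expression — blocked (Principle C).
— Yara's grandmother: subject of the clause headed by 'promised'; is c-commanded by the pronoun; coreference would bind this R-expression — blocked (Principle C).

none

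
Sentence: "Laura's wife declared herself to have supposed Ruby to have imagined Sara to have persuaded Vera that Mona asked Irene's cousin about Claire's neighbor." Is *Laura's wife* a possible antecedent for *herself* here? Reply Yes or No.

*herself* is a reflexive; Principle A requires it to be bound within its binding domain — the matrix clause.
— Laura's wife: subject of the matrix clause; c-commands the reflexive within its binding domain — allowed (Principle A).

Yes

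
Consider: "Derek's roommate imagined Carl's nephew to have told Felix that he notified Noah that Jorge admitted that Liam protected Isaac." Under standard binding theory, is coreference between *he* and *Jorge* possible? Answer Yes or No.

*Jorge* is an R-expression; Principle C requires it to be free (not bound by any c-commanding expression).
— he: subject of the clause headed by 'notified'; the pronoun c-commands the R-expression — coreference blocked (Principle C).

No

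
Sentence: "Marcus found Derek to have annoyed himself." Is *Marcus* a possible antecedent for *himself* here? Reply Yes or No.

No

*himself* is a reflexive; Principle A requires it to be bound within its binding domain — the clause headed by 'annoyed'.
— Marcus: subject of the matrix clause; c-commands the reflexive but lies outside its binding domain — cannot bind it (Principle A).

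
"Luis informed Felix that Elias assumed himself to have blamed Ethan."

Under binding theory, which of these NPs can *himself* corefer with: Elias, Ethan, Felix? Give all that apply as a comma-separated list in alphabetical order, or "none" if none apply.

*himself* is a reflexive; Principle A requires it to be bound within its binding domain — the clause headed by 'assumed'.
— Elias: subject of the clause headed by 'assumed'; c-commands the reflexive within its binding domain — allowed (Principle A).
— Ethan: object of the clause headed by 'blamed'; does not c-command the reflexive — cannot bind it (Principle A).
— Felix: object of the matrix clause; c-commands the reflexive but lies outside its binding domain — cannot bind it (Principle A).

Elias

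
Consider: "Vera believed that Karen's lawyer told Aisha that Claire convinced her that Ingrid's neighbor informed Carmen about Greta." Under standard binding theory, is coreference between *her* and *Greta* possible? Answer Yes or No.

*Greta* is an R-expression; Principle C requires it to be free (not bound by any c-commanding expression).
— her: object of the clause headed by 'convinced'; the pronoun c-commands the R-expression — coreference blocked (Principle C).

No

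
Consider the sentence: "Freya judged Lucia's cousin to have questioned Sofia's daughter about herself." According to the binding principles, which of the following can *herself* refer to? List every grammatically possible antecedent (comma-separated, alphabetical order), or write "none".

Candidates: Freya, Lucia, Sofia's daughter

*herself* is a reflexive; Principle A requires it to be bound within its binding domain — the clause headed by 'questioned'.
— Freya: subject of the matrix clause; c-commands the reflexive but lies outside its binding domain — cannot bind it (Principle A).
— Lucia: possessor inside the subject DP of the clause headed by 'questioned'; does not c-command the reflexive — cannot bind it (Principle A).
— Sofia's daughter: object of the clause headed by 'questioned'; c-commands the reflexive within its binding domain — allowed (Principle A).

Sofia's daughter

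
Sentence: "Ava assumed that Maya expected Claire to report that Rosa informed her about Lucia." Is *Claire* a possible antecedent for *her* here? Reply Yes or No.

*her* is a pronoun; Principle B requires it to be free in its binding domain — the clause headed by 'informed'.
— Claire: subject of the clause headed by 'report'; c-commands the pronoun but lies outside its binding domain — allowed.

Yes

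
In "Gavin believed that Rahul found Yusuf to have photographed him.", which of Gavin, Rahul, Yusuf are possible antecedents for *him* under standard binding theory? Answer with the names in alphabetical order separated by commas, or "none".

Gavin, Rahul

*him* is a pronoun; Principle B requires it to be free in its binding domain — the clause headed by 'photographed'.
— Gavin: subject of the matrix clause; c-commands the pronoun but lies outside its binding domain — allowed.
— Rahul: subject of the clause headed by 'found'; c-commands the pronoun but lies outside its binding domain — allowed.
— Yusuf: subject of the clause headed by 'photographed'; c-commands the pronoun within its binding domain — blocked (Principle B).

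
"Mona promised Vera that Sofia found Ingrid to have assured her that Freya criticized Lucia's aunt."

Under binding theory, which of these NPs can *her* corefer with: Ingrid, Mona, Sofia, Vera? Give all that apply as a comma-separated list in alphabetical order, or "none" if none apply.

*her* is a pronoun; Principle B requires it to be free in its binding domain — the clause headed by 'assured'.
— Ingrid: subject of the clause headed by 'assured'; c-commands the pronoun within its binding domain — blocked (Principle B).
— Mona: subject of the matrix clause; c-commands the pronoun but lies outside its binding domain — allowed.
— Sofia: subject of the clause headed by 'found'; c-commands the pronoun but lies outside its binding domain — allowed.
— Vera: object of the matrix clause; c-commands the pronoun but lies outside its binding domain — allowed.

Mona, Sofia, Vera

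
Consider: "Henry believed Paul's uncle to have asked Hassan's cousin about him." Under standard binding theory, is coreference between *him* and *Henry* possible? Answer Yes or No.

Yes

*Henry* is an R-expression; Principle C requires it to be free (not bound by any c-commanding expression).
— him: second object of the clause headed by 'asked'; the pronoun does not c-command the R-expression — coreference allowed.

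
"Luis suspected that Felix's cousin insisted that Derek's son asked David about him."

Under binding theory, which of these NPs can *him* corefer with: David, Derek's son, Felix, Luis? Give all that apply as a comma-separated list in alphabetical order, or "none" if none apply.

*him* is a pronoun; Principle B requires it to be free in its binding domain — the clause headed by 'asked'.
— David: object of the clause headed by 'asked'; c-commands the pronoun within its binding domain — blocked (Principle B).
— Derek's son: subject of the clause headed by 'asked'; c-commands the pronoun within its binding domain — blocked (Principle B).
— Felix: possessor inside the subject DP of the clause headed by 'insisted'; does not c-command the pronoun — Principle B does not apply; allowed.
— Luis: subject of the matrix clause; c-commands the pronoun but lies outside its binding domain — allowed.

Felix, Luis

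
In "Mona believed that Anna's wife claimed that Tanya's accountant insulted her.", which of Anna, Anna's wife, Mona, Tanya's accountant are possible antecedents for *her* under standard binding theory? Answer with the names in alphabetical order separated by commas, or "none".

Anna, Anna's wife, Mona

*her* is a pronoun; Principle B requires it to be free in its binding domain — the clause headed by 'insulted'.
— Anna: possessor inside the subject DP of the clause headed by 'claimed'; does not c-command the pronoun — Principle B does not apply; allowed.
— Anna's wife: subject of the clause headed by 'claimed'; c-commands the pronoun but lies outside its binding domain — allowed.
— Mona: subject of the matrix clause; c-commands the pronoun but lies outside its binding domain — allowed.
— Tanya's accountant: subject of the clause headed by 'insulted'; c-commands the pronoun within its binding domain — blocked (Principle B).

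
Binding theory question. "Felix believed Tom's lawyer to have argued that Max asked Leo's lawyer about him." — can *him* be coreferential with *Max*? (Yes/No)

*him* is a pronoun; Principle B requires it to be free in its binding domain — the clause headed by 'asked'.
— Max: subject of the clause headed by 'asked'; c-commands the pronoun within its binding domain — blocked (Principle B).

No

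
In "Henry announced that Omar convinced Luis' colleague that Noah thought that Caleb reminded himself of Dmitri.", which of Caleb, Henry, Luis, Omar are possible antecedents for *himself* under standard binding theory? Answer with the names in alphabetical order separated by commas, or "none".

Caleb

*himself* is a reflexive; Principle A requires it to be bound within its binding domain — the clause headed by 'reminded'.
— Caleb: subject of the clause headed by 'reminded'; c-commands the reflexive within its binding domain — allowed (Principle A).
— Henry: subject of the matrix clause; c-commands the reflexive but lies outside its binding domain — cannot bind it (Principle A).
— Luis: possessor inside the object DP of the clause headed by 'convinced'; does not c-command the reflexive — cannot bind it (Principle A).
— Omar: subject of the clause headed by 'convinced'; c-commands the reflexive but lies outside its binding domain — cannot bind it (Principle A).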